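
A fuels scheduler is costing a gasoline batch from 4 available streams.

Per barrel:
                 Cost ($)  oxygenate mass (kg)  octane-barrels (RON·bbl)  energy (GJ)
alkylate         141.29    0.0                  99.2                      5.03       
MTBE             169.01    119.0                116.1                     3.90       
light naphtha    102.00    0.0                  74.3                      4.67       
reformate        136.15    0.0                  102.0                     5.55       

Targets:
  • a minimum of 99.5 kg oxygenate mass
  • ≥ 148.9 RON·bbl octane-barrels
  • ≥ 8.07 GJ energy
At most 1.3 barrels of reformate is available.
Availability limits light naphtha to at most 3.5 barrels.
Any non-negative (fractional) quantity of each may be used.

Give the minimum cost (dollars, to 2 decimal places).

Treat it as an LP. Let x1 = barrels of alkylate, x2 = barrels of MTBE, x3 = barrels of light naphtha, x4 = barrels of reformate.
Minimise 141.29x1 + 169.01x2 + 102x3 + 136.15x4 s.t.:
  119x2 ≥ 99.5   (oxygenate mass)
  99.2x1 + 116.1x2 + 74.3x3 + 102x4 ≥ 148.9   (octane-barrels)
  5.03x1 + 3.9x2 + 4.67x3 + 5.55x4 ≥ 8.07   (energy)
  x4 ≤ 1.3
  x3 ≤ 3.5
  x1, x2, x3, x4 ≥ 0.
The minimum-cost mix takes nothing from alkylate, reformate — only MTBE, light naphtha. The oxygenate mass and energy requirements are met with equality.
That vertex is x2 = 0.83613, x3 = 1.0298.
Cost = 169.01·0.83613 + 102·1.0298 = 246.3539.

$246.35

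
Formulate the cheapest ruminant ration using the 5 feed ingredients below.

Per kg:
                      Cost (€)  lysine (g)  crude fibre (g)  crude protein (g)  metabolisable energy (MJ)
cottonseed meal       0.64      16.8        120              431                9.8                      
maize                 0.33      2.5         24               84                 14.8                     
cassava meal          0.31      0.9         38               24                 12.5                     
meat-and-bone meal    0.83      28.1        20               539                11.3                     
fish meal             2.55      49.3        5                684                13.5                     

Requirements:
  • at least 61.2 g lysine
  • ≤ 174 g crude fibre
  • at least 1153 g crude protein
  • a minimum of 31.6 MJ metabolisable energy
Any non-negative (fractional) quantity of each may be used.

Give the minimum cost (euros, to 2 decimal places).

€1.94

This is a linear program. Let x1 = kg of cottonseed meal, x2 = kg of maize, x3 = kg of cassava meal, x4 = kg of meat-and-bone meal, x5 = kg of fish meal.
Minimize 0.64x1 + 0.33x2 + 0.31x3 + 0.83x4 + 2.55x5 s.t.:
  16.8x1 + 2.5x2 + 0.9x3 + 28.1x4 + 49.3x5 ≥ 61.2   (lysine)
  120x1 + 24x2 + 38x3 + 20x4 + 5x5 ≤ 174   (crude fibre)
  431x1 + 84x2 + 24x3 + 539x4 + 684x5 ≥ 1153   (crude protein)
  9.8x1 + 14.8x2 + 12.5x3 + 11.3x4 + 13.5x5 ≥ 31.6   (metabolisable energy)
  x1, x2, x3, x4, x5 ≥ 0.
At the optimum only maize, meat-and-bone meal are positive (cottonseed meal, cassava meal, fish meal = 0). Binding constraints: lysine and metabolisable energy.
Solving gives x2 = 0.5067, x4 = 2.133.
Cost = 0.33·0.5067 + 0.83·2.133 = 1.9376.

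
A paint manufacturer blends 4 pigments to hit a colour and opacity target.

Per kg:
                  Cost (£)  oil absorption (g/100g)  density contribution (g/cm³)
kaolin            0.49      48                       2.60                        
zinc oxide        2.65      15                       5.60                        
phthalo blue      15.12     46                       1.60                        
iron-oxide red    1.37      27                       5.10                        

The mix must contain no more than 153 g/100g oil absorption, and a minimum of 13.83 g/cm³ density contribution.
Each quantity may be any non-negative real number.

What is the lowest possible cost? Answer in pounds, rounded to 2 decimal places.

£3.23

Set it up as a linear program. Let x1 = kg of kaolin, x2 = kg of zinc oxide, x3 = kg of phthalo blue, x4 = kg of iron-oxide red.
min 0.49x1 + 2.65x2 + 15.12x3 + 1.37x4 with:
  48x1 + 15x2 + 46x3 + 27x4 ≤ 153   (oil absorption)
  2.6x1 + 5.6x2 + 1.6x3 + 5.1x4 ≥ 13.83   (density contribution)
  x1, x2, x3, x4 ≥ 0.
At the optimum only kaolin, iron-oxide red are positive (zinc oxide, phthalo blue = 0). Binding constraints: oil absorption and density contribution.
Solving gives x1 = 2.33, x4 = 1.524.
Cost = 0.49·2.33 + 1.37·1.524 = 3.2296.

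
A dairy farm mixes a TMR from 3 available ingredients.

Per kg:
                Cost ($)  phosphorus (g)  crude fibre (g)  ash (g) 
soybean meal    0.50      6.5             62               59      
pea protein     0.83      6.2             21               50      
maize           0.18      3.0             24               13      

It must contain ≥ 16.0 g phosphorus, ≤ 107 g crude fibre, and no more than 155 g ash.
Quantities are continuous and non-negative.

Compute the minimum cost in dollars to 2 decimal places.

$1.30

This is a linear program. Let x1 = kg of soybean meal, x2 = kg of pea protein, x3 = kg of maize.
Minimize 0.5x1 + 0.83x2 + 0.18x3 s.t.:
  6.5x1 + 6.2x2 + 3x3 ≥ 16   (phosphorus)
  62x1 + 21x2 + 24x3 ≤ 107   (crude fibre)
  59x1 + 50x2 + 13x3 ≤ 155   (ash)
  x1, x2, x3 ≥ 0.
The optimal basis is {pea protein, maize}; soybean meal drops out. The phosphorus and crude fibre requirements are met with equality.
So pea protein = 0.7343 kg, maize = 3.816 kg.
Cost = 0.83·0.7343 + 0.18·3.816 = 1.2963.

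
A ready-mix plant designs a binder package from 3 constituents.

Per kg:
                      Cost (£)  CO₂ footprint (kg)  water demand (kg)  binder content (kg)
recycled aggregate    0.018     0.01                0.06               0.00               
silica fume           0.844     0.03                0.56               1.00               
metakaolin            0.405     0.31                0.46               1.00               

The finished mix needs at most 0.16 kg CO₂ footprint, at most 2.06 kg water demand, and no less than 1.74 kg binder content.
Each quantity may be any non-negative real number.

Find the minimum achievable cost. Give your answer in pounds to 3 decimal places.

£1.300

This is a linear program. Let x1 = kg of recycled aggregate, x2 = kg of silica fume, x3 = kg of metakaolin.
Minimize 0.018x1 + 0.844x2 + 0.405x3 with:
  0.01x1 + 0.03x2 + 0.31x3 ≤ 0.16   (CO₂ footprint)
  0.06x1 + 0.56x2 + 0.46x3 ≤ 2.06   (water demand)
  1x2 + 1x3 ≥ 1.74   (binder content)
  x1, x2, x3 ≥ 0.
The cheapest feasible vertex uses only silica fume, metakaolin; recycled aggregate is not used. The CO₂ footprint and binder content requirements are met with equality.
Optimal quantities: silica fume = 1.355 kg, metakaolin = 0.385 kg.
Objective = 0.844·1.355 + 0.405·0.385 = 1.29955.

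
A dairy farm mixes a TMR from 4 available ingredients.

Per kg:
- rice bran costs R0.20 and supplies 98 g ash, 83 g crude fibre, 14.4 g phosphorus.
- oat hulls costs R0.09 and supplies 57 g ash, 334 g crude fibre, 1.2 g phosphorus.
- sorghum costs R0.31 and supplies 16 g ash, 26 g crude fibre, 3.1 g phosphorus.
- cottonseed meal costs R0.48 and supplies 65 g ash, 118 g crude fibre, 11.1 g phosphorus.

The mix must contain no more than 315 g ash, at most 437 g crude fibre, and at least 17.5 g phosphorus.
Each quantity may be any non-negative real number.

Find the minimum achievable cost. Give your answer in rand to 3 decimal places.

R0.243

Treat it as an LP. Let x1 = kg of rice bran, x2 = kg of oat hulls, x3 = kg of sorghum, x4 = kg of cottonseed meal.
Minimise 0.2x1 + 0.09x2 + 0.31x3 + 0.48x4 subject to:
  98x1 + 57x2 + 16x3 + 65x4 ≤ 315   (ash)
  83x1 + 334x2 + 26x3 + 118x4 ≤ 437   (crude fibre)
  14.4x1 + 1.2x2 + 3.1x3 + 11.1x4 ≥ 17.5   (phosphorus)
  x1, x2, x3, x4 ≥ 0.
The optimal basis is {rice bran}; oat hulls, sorghum, cottonseed meal drop out. There the phosphorus constraint is tight.
That vertex is x1 = 1.215.
Total cost: 0.2·1.215 = 0.24300.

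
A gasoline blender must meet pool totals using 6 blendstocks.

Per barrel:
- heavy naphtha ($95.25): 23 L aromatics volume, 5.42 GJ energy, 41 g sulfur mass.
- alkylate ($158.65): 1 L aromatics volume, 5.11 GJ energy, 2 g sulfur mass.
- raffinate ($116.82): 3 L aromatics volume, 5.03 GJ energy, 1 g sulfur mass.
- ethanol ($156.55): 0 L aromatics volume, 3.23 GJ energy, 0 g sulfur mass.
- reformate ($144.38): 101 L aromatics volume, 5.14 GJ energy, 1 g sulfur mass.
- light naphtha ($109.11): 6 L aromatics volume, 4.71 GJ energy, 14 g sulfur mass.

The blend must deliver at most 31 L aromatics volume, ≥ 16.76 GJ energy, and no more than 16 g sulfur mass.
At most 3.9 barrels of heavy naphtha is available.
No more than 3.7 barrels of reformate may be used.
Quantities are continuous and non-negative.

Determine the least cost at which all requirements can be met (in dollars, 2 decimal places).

Set it up as a linear program. Let x1 = barrels of heavy naphtha, x2 = barrels of alkylate, x3 = barrels of raffinate, x4 = barrels of ethanol, x5 = barrels of reformate, x6 = barrels of light naphtha.
min 95.25x1 + 158.65x2 + 116.82x3 + 156.55x4 + 144.38x5 + 109.11x6 with:
  23x1 + 1x2 + 3x3 + 101x5 + 6x6 ≤ 31   (aromatics volume)
  5.42x1 + 5.11x2 + 5.03x3 + 3.23x4 + 5.14x5 + 4.71x6 ≥ 16.76   (energy)
  41x1 + 2x2 + 1x3 + 1x5 + 14x6 ≤ 16   (sulfur mass)
  x1 ≤ 3.9
  x5 ≤ 3.7
  x1, x2, x3, x4, x5, x6 ≥ 0.
The minimum-cost mix takes nothing from alkylate, ethanol, reformate, light naphtha — only heavy naphtha, raffinate. Binding constraints: energy and sulfur mass.
Optimal quantities: heavy naphtha = 0.31731 barrels, raffinate = 2.9901 barrels.
Objective = 95.25·0.31731 + 116.82·2.9901 = 379.5273.

$379.53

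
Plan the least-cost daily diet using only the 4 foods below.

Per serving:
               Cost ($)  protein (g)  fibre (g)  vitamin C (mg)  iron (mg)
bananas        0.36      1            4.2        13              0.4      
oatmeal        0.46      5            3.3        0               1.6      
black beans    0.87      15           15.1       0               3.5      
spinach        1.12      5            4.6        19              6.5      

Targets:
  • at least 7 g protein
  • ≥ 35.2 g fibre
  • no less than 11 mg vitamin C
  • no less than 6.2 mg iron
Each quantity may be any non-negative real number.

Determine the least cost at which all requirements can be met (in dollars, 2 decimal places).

$2.13

Let x1 = servings of bananas, x2 = servings of oatmeal, x3 = servings of black beans, x4 = servings of spinach.
Minimise 0.36x1 + 0.46x2 + 0.87x3 + 1.12x4 subject to:
  1x1 + 5x2 + 15x3 + 5x4 ≥ 7   (protein)
  4.2x1 + 3.3x2 + 15.1x3 + 4.6x4 ≥ 35.2   (fibre)
  13x1 + 19x4 ≥ 11   (vitamin C)
  0.4x1 + 1.6x2 + 3.5x3 + 6.5x4 ≥ 6.2   (iron)
  x1, x2, x3, x4 ≥ 0.
At the optimum only bananas, black beans are positive (oatmeal, spinach = 0). The fibre and vitamin C requirements are met with equality.
Solving gives x1 = 0.8462, x3 = 2.096.
Objective = 0.36·0.8462 + 0.87·2.096 = 2.1282.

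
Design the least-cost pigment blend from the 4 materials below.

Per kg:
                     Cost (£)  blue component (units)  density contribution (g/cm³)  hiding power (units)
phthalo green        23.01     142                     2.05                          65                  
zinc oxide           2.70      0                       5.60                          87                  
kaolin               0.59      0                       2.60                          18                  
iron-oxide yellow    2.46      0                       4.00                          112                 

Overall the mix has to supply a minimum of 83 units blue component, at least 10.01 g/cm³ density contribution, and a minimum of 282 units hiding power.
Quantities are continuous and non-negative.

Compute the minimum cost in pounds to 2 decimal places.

£18.82

Let x1 = kg of phthalo green, x2 = kg of zinc oxide, x3 = kg of kaolin, x4 = kg of iron-oxide yellow.
Minimise 23.01x1 + 2.7x2 + 0.59x3 + 2.46x4 with:
  142x1 ≥ 83   (blue component)
  2.05x1 + 5.6x2 + 2.6x3 + 4x4 ≥ 10.01   (density contribution)
  65x1 + 87x2 + 18x3 + 112x4 ≥ 282   (hiding power)
  x1, x2, x3, x4 ≥ 0.
The optimal basis is {phthalo green, kaolin, iron-oxide yellow}; zinc oxide drops out. Binding constraints: blue component, density contribution, hiding power.
So phthalo green = 0.5845 kg, kaolin = 0.04968 kg, iron-oxide yellow = 2.171 kg.
Objective = 23.01·0.5845 + 0.59·0.04968 + 2.46·2.171 = 18.8193.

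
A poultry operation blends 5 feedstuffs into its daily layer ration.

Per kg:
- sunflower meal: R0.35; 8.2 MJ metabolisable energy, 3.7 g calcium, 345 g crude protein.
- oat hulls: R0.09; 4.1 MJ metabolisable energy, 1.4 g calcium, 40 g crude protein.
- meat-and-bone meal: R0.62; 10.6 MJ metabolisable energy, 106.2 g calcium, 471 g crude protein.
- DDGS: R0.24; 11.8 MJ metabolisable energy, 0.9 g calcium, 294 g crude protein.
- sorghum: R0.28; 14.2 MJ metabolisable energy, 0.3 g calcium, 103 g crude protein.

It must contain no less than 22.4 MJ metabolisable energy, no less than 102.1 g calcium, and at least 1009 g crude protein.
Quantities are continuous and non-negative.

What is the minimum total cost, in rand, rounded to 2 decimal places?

R1.05

Treat it as an LP. Let x1 = kg of sunflower meal, x2 = kg of oat hulls, x3 = kg of meat-and-bone meal, x4 = kg of DDGS, x5 = kg of sorghum.
min 0.35x1 + 0.09x2 + 0.62x3 + 0.24x4 + 0.28x5 with:
  8.2x1 + 4.1x2 + 10.6x3 + 11.8x4 + 14.2x5 ≥ 22.4   (metabolisable energy)
  3.7x1 + 1.4x2 + 106.2x3 + 0.9x4 + 0.3x5 ≥ 102.1   (calcium)
  345x1 + 40x2 + 471x3 + 294x4 + 103x5 ≥ 1009   (crude protein)
  x1, x2, x3, x4, x5 ≥ 0.
The minimum-cost mix takes nothing from sunflower meal, oat hulls, sorghum — only meat-and-bone meal, DDGS. The calcium and crude protein requirements are met with equality.
Solving gives x3 = 0.9451, x4 = 1.918.
Hence cost = 0.62·0.9451 + 0.24·1.918 = R1.0463.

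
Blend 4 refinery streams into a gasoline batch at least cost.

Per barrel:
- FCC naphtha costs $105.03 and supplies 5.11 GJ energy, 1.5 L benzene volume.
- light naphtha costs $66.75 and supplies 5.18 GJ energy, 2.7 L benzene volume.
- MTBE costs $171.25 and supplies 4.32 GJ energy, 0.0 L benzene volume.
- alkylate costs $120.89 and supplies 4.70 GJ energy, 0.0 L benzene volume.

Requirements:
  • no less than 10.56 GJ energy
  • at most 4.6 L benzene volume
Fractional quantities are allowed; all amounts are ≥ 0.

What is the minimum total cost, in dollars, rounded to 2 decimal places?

This is a linear program. Let x1 = barrels of FCC naphtha, x2 = barrels of light naphtha, x3 = barrels of MTBE, x4 = barrels of alkylate.
min 105.03x1 + 66.75x2 + 171.25x3 + 120.89x4 subject to:
  5.11x1 + 5.18x2 + 4.32x3 + 4.7x4 ≥ 10.56   (energy)
  1.5x1 + 2.7x2 ≤ 4.6   (benzene volume)
  x1, x2, x3, x4 ≥ 0.
At the optimum only light naphtha, alkylate are positive (FCC naphtha, MTBE = 0). Binding constraints: energy and benzene volume.
Solving gives x2 = 1.7037, x4 = 0.36911.
Objective = 66.75·1.7037 + 120.89·0.36911 = 158.3437.

$158.34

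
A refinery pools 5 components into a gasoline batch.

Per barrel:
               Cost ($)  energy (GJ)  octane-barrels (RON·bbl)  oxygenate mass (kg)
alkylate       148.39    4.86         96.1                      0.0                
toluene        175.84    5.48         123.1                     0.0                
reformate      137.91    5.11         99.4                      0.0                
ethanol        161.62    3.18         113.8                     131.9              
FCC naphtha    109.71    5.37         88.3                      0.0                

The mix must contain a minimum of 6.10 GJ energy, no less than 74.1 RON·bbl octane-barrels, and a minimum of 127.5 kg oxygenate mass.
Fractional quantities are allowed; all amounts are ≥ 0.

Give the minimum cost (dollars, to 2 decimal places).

$218.05

Let x1 = barrels of alkylate, x2 = barrels of toluene, x3 = barrels of reformate, x4 = barrels of ethanol, x5 = barrels of FCC naphtha.
Minimize 148.39x1 + 175.84x2 + 137.91x3 + 161.62x4 + 109.71x5 with:
  4.86x1 + 5.48x2 + 5.11x3 + 3.18x4 + 5.37x5 ≥ 6.1   (energy)
  96.1x1 + 123.1x2 + 99.4x3 + 113.8x4 + 88.3x5 ≥ 74.1   (octane-barrels)
  131.9x4 ≥ 127.5   (oxygenate mass)
  x1, x2, x3, x4, x5 ≥ 0.
At the optimum only ethanol, FCC naphtha are positive (alkylate, toluene, reformate = 0). Binding constraints: energy and oxygenate mass.
Optimal quantities: ethanol = 0.96664 barrels, FCC naphtha = 0.56352 barrels.
Objective = 161.62·0.96664 + 109.71·0.56352 = 218.0521.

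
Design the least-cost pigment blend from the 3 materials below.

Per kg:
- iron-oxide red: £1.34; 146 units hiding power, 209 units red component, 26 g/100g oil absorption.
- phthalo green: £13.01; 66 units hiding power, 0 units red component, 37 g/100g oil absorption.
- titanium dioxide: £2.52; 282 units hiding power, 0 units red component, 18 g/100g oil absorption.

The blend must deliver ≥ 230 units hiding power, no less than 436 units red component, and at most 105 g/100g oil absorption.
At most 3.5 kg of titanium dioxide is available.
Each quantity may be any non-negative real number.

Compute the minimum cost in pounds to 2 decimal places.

Let x1 = kg of iron-oxide red, x2 = kg of phthalo green, x3 = kg of titanium dioxide.
Minimize 1.34x1 + 13.01x2 + 2.52x3 subject to:
  146x1 + 66x2 + 282x3 ≥ 230   (hiding power)
  209x1 ≥ 436   (red component)
  26x1 + 37x2 + 18x3 ≤ 105   (oil absorption)
  x3 ≤ 3.5
  x1, x2, x3 ≥ 0.
At the optimum only iron-oxide red is positive (phthalo green, titanium dioxide = 0). There the red component constraint is tight.
Optimal quantities: iron-oxide red = 2.086 kg.
Hence cost = 1.34·2.086 = £2.7952.

£2.80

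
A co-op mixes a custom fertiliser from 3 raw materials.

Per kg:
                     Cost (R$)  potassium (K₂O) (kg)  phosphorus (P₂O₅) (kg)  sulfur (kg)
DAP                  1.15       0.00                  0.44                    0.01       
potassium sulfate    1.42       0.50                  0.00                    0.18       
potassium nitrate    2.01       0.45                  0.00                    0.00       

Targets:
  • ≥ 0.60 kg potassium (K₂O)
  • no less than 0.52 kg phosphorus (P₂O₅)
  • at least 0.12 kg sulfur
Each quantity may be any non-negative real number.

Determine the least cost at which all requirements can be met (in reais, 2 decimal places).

R$3.06

Let x1 = kg of DAP, x2 = kg of potassium sulfate, x3 = kg of potassium nitrate.
Minimise 1.15x1 + 1.42x2 + 2.01x3 with:
  0.5x2 + 0.45x3 ≥ 0.6   (potassium (K₂O))
  0.44x1 ≥ 0.52   (phosphorus (P₂O₅))
  0.01x1 + 0.18x2 ≥ 0.12   (sulfur)
  x1, x2, x3 ≥ 0.
The optimal basis is {DAP, potassium sulfate}; potassium nitrate drops out. There the potassium (K₂O) and phosphorus (P₂O₅) constraints are tight.
So DAP = 1.182 kg, potassium sulfate = 1.2 kg.
Objective = 1.15·1.182 + 1.42·1.2 = 3.0633.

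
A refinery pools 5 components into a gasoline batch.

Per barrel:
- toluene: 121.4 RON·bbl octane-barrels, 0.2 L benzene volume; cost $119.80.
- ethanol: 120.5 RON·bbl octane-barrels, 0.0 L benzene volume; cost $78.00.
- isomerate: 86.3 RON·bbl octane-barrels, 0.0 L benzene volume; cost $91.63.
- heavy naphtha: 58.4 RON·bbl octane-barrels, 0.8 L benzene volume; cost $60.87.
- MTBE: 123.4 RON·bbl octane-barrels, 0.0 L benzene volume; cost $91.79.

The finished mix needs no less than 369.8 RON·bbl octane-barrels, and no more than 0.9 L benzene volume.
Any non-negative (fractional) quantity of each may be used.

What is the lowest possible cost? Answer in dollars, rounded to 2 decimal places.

$239.37

Let x1 = barrels of toluene, x2 = barrels of ethanol, x3 = barrels of isomerate, x4 = barrels of heavy naphtha, x5 = barrels of MTBE.
Minimise 119.8x1 + 78x2 + 91.63x3 + 60.87x4 + 91.79x5 subject to:
  121.4x1 + 120.5x2 + 86.3x3 + 58.4x4 + 123.4x5 ≥ 369.8   (octane-barrels)
  0.2x1 + 0.8x4 ≤ 0.9   (benzene volume)
  x1, x2, x3, x4, x5 ≥ 0.
The optimal basis is {ethanol}; toluene, isomerate, heavy naphtha, MTBE drop out. Binding constraint: octane-barrels.
Optimal quantities: ethanol = 3.0689 barrels.
Hence cost = 78·3.0689 = $239.3742.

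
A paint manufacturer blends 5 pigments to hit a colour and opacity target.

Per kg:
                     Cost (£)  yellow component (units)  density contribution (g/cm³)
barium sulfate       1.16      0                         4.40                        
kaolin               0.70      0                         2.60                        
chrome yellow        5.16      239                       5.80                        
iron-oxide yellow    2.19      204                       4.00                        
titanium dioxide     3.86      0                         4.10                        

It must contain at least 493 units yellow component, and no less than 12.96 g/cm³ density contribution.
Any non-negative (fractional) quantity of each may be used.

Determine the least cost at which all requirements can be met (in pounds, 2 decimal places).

This is a linear program. Let x1 = kg of barium sulfate, x2 = kg of kaolin, x3 = kg of chrome yellow, x4 = kg of iron-oxide yellow, x5 = kg of titanium dioxide.
Minimise 1.16x1 + 0.7x2 + 5.16x3 + 2.19x4 + 3.86x5 s.t.:
  239x3 + 204x4 ≥ 493   (yellow component)
  4.4x1 + 2.6x2 + 5.8x3 + 4x4 + 4.1x5 ≥ 12.96   (density contribution)
  x1, x2, x3, x4, x5 ≥ 0.
The optimal basis is {barium sulfate, iron-oxide yellow}; kaolin, chrome yellow, titanium dioxide drop out. The yellow component and density contribution requirements are met with equality.
Solving gives x1 = 0.7485, x4 = 2.417.
Cost = 1.16·0.7485 + 2.19·2.417 = 6.1615.

£6.16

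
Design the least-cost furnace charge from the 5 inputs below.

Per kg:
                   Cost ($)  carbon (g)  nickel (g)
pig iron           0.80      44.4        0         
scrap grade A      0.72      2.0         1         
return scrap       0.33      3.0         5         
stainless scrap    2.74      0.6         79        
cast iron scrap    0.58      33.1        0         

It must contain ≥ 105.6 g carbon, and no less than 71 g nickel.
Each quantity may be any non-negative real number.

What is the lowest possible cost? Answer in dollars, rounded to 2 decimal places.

$4.30

This is a linear program. Let x1 = kg of pig iron, x2 = kg of scrap grade A, x3 = kg of return scrap, x4 = kg of stainless scrap, x5 = kg of cast iron scrap.
min 0.8x1 + 0.72x2 + 0.33x3 + 2.74x4 + 0.58x5 s.t.:
  44.4x1 + 2x2 + 3x3 + 0.6x4 + 33.1x5 ≥ 105.6   (carbon)
  1x2 + 5x3 + 79x4 ≥ 71   (nickel)
  x1, x2, x3, x4, x5 ≥ 0.
The cheapest feasible vertex uses only stainless scrap, cast iron scrap; pig iron, scrap grade A, return scrap are not used. Binding constraints: carbon and nickel.
Optimal quantities: stainless scrap = 0.8987 kg, cast iron scrap = 3.174 kg.
Objective = 2.74·0.8987 + 0.58·3.174 = 4.3034.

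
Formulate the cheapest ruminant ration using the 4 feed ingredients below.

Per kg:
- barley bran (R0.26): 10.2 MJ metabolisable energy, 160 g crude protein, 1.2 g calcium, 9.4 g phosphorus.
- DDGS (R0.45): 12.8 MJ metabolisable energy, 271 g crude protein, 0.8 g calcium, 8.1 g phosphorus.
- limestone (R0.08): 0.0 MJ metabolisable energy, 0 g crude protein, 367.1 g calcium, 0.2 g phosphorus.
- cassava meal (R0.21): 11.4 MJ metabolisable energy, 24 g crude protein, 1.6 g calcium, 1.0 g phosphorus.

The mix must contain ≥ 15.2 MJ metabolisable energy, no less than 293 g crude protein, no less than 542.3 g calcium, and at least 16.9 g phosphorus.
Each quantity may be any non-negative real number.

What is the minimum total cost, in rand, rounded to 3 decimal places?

R0.594

This is a linear program. Let x1 = kg of barley bran, x2 = kg of DDGS, x3 = kg of limestone, x4 = kg of cassava meal.
min 0.26x1 + 0.45x2 + 0.08x3 + 0.21x4 subject to:
  10.2x1 + 12.8x2 + 11.4x4 ≥ 15.2   (metabolisable energy)
  160x1 + 271x2 + 24x4 ≥ 293   (crude protein)
  1.2x1 + 0.8x2 + 367.1x3 + 1.6x4 ≥ 542.3   (calcium)
  9.4x1 + 8.1x2 + 0.2x3 + 1x4 ≥ 16.9   (phosphorus)
  x1, x2, x3, x4 ≥ 0.
The cheapest feasible vertex uses only barley bran, limestone; DDGS, cassava meal are not used. There the crude protein and calcium constraints are tight.
So barley bran = 1.831 kg, limestone = 1.471 kg.
Cost = 0.26·1.831 + 0.08·1.471 = 0.59374.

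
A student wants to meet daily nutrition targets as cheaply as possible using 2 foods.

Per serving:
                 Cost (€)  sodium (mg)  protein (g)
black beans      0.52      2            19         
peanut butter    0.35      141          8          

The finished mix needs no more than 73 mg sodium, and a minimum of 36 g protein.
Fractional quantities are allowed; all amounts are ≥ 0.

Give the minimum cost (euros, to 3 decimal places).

Treat it as an LP. Let x1 = servings of black beans, x2 = servings of peanut butter.
Minimize 0.52x1 + 0.35x2 with:
  2x1 + 141x2 ≤ 73   (sodium)
  19x1 + 8x2 ≥ 36   (protein)
  x1, x2 ≥ 0.
At the optimum only black beans is positive (peanut butter = 0). Binding constraint: protein.
That vertex is x1 = 1.895.
Hence cost = 0.52·1.895 = €0.98540.

€0.985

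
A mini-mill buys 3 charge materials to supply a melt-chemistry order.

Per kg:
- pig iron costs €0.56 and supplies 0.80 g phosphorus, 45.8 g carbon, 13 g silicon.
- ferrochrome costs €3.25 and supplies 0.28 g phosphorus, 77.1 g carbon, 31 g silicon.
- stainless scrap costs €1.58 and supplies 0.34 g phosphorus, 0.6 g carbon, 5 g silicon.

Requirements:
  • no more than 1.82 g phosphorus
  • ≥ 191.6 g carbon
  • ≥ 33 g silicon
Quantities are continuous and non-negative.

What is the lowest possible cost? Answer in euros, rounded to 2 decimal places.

€5.64

Treat it as an LP. Let x1 = kg of pig iron, x2 = kg of ferrochrome, x3 = kg of stainless scrap.
Minimise 0.56x1 + 3.25x2 + 1.58x3 subject to:
  0.8x1 + 0.28x2 + 0.34x3 ≤ 1.82   (phosphorus)
  45.8x1 + 77.1x2 + 0.6x3 ≥ 191.6   (carbon)
  13x1 + 31x2 + 5x3 ≥ 33   (silicon)
  x1, x2, x3 ≥ 0.
The optimal basis is {pig iron, ferrochrome}; stainless scrap drops out. The phosphorus and carbon requirements are met with equality.
That vertex is x1 = 1.774, x2 = 1.431.
Hence cost = 0.56·1.774 + 3.25·1.431 = €5.6442.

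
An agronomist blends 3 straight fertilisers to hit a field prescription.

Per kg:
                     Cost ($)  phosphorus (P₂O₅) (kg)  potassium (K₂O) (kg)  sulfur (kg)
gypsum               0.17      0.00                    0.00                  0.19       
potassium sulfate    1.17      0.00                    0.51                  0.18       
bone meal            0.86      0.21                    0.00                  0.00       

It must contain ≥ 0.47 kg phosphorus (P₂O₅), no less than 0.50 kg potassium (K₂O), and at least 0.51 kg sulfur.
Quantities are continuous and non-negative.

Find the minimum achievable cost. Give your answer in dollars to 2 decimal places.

$3.37

Treat it as an LP. Let x1 = kg of gypsum, x2 = kg of potassium sulfate, x3 = kg of bone meal.
min 0.17x1 + 1.17x2 + 0.86x3 subject to:
  0.21x3 ≥ 0.47   (phosphorus (P₂O₅))
  0.51x2 ≥ 0.5   (potassium (K₂O))
  0.19x1 + 0.18x2 ≥ 0.51   (sulfur)
  x1, x2, x3 ≥ 0.
All 3 inputs are positive at the optimum. The phosphorus (P₂O₅), potassium (K₂O), sulfur requirements are met with equality.
So gypsum = 1.755 kg, potassium sulfate = 0.9804 kg, bone meal = 2.238 kg.
Cost = 0.17·1.755 + 1.17·0.9804 + 0.86·2.238 = 3.3701.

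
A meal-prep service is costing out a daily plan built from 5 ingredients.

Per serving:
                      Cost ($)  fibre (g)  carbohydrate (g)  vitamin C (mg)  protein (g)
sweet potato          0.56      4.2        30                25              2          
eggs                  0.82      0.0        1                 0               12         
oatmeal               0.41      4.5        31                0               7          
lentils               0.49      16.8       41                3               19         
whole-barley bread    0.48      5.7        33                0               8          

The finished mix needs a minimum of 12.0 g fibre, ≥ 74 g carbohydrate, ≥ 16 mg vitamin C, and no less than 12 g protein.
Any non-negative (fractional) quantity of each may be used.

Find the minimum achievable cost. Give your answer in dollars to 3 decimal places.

$0.978

Set it up as a linear program. Let x1 = servings of sweet potato, x2 = servings of eggs, x3 = servings of oatmeal, x4 = servings of lentils, x5 = servings of whole-barley bread.
Minimise 0.56x1 + 0.82x2 + 0.41x3 + 0.49x4 + 0.48x5 s.t.:
  4.2x1 + 4.5x3 + 16.8x4 + 5.7x5 ≥ 12   (fibre)
  30x1 + 1x2 + 31x3 + 41x4 + 33x5 ≥ 74   (carbohydrate)
  25x1 + 3x4 ≥ 16   (vitamin C)
  2x1 + 12x2 + 7x3 + 19x4 + 8x5 ≥ 12   (protein)
  x1, x2, x3, x4, x5 ≥ 0.
The optimal basis is {sweet potato, lentils}; eggs, oatmeal, whole-barley bread drop out. The carbohydrate and vitamin C requirements are met with equality.
That vertex is x1 = 0.4642, x4 = 1.465.
Cost = 0.56·0.4642 + 0.49·1.465 = 0.97780.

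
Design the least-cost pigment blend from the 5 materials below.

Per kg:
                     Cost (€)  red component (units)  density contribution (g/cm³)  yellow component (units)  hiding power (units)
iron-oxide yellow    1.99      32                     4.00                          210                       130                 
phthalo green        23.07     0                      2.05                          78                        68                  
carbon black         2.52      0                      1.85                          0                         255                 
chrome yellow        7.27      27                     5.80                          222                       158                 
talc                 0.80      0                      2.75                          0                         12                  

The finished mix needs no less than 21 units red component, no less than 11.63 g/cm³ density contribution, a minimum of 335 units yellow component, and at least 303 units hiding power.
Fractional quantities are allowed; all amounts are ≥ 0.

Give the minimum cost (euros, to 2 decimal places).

€5.24

This is a linear program. Let x1 = kg of iron-oxide yellow, x2 = kg of phthalo green, x3 = kg of carbon black, x4 = kg of chrome yellow, x5 = kg of talc.
Minimise 1.99x1 + 23.07x2 + 2.52x3 + 7.27x4 + 0.8x5 subject to:
  32x1 + 27x4 ≥ 21   (red component)
  4x1 + 2.05x2 + 1.85x3 + 5.8x4 + 2.75x5 ≥ 11.63   (density contribution)
  210x1 + 78x2 + 222x4 ≥ 335   (yellow component)
  130x1 + 68x2 + 255x3 + 158x4 + 12x5 ≥ 303   (hiding power)
  x1, x2, x3, x4, x5 ≥ 0.
The cheapest feasible vertex uses only iron-oxide yellow, talc; phthalo green, carbon black, chrome yellow are not used. There the density contribution and hiding power constraints are tight.
Optimal quantities: iron-oxide yellow = 2.2413 kg, talc = 0.96898 kg.
Cost = 1.99·2.2413 + 0.8·0.96898 = 5.2354.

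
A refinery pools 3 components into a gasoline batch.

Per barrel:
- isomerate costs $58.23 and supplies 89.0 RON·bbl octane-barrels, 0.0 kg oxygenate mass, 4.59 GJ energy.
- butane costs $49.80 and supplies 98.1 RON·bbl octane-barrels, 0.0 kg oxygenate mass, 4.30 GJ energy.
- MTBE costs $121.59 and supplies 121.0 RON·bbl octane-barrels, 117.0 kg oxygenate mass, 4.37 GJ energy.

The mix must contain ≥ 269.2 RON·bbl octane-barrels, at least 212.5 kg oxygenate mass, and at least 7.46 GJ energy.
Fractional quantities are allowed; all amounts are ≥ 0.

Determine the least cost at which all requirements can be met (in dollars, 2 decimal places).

Let x1 = barrels of isomerate, x2 = barrels of butane, x3 = barrels of MTBE.
min 58.23x1 + 49.8x2 + 121.59x3 s.t.:
  89x1 + 98.1x2 + 121x3 ≥ 269.2   (octane-barrels)
  117x3 ≥ 212.5   (oxygenate mass)
  4.59x1 + 4.3x2 + 4.37x3 ≥ 7.46   (energy)
  x1, x2, x3 ≥ 0.
The optimal basis is {butane, MTBE}; isomerate drops out. The octane-barrels and oxygenate mass requirements are met with equality.
So butane = 0.50393 barrels, MTBE = 1.8162 barrels.
Total cost: 49.8·0.50393 + 121.59·1.8162 = 245.9275.

$245.93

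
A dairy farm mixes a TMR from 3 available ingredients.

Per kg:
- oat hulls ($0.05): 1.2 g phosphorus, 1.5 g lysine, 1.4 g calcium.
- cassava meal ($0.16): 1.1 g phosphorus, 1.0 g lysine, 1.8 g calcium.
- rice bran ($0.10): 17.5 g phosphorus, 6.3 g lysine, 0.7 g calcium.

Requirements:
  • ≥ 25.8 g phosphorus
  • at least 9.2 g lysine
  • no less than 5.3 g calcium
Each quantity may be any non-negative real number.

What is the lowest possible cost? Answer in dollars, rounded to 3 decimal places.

$0.284

Let x1 = kg of oat hulls, x2 = kg of cassava meal, x3 = kg of rice bran.
Minimize 0.05x1 + 0.16x2 + 0.1x3 s.t.:
  1.2x1 + 1.1x2 + 17.5x3 ≥ 25.8   (phosphorus)
  1.5x1 + 1x2 + 6.3x3 ≥ 9.2   (lysine)
  1.4x1 + 1.8x2 + 0.7x3 ≥ 5.3   (calcium)
  x1, x2, x3 ≥ 0.
The cheapest feasible vertex uses only oat hulls, rice bran; cassava meal is not used. There the phosphorus and calcium constraints are tight.
Solving gives x1 = 3.157, x3 = 1.258.
Objective = 0.05·3.157 + 0.1·1.258 = 0.28365.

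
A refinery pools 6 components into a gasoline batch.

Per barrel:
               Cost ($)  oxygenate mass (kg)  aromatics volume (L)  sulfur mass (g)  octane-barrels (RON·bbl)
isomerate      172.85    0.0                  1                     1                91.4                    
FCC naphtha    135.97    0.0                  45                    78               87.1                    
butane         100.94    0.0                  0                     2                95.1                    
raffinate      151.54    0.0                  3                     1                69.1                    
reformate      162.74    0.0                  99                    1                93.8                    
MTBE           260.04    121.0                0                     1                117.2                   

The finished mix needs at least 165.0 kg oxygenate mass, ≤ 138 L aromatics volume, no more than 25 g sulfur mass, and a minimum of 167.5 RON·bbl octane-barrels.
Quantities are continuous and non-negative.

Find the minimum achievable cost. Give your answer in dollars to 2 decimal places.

Treat it as an LP. Let x1 = barrels of isomerate, x2 = barrels of FCC naphtha, x3 = barrels of butane, x4 = barrels of raffinate, x5 = barrels of reformate, x6 = barrels of MTBE.
Minimize 172.85x1 + 135.97x2 + 100.94x3 + 151.54x4 + 162.74x5 + 260.04x6 s.t.:
  121x6 ≥ 165   (oxygenate mass)
  1x1 + 45x2 + 3x4 + 99x5 ≤ 138   (aromatics volume)
  1x1 + 78x2 + 2x3 + 1x4 + 1x5 + 1x6 ≤ 25   (sulfur mass)
  91.4x1 + 87.1x2 + 95.1x3 + 69.1x4 + 93.8x5 + 117.2x6 ≥ 167.5   (octane-barrels)
  x1, x2, x3, x4, x5, x6 ≥ 0.
At the optimum only butane, MTBE are positive (isomerate, FCC naphtha, raffinate, reformate = 0). Binding constraints: oxygenate mass and octane-barrels.
Solving gives x3 = 0.0807762, x6 = 1.36364.
Cost = 100.94·0.0807762 + 260.04·1.36364 = 362.7545.

$362.75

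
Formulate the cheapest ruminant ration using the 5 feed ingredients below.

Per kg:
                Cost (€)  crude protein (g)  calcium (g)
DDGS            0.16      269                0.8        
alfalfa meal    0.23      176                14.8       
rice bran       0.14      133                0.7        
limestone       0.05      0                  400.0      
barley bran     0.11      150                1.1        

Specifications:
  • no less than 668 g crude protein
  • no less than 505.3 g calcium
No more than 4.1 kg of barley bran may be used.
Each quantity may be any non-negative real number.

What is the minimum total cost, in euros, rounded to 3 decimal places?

€0.460

Let x1 = kg of DDGS, x2 = kg of alfalfa meal, x3 = kg of rice bran, x4 = kg of limestone, x5 = kg of barley bran.
Minimise 0.16x1 + 0.23x2 + 0.14x3 + 0.05x4 + 0.11x5 subject to:
  269x1 + 176x2 + 133x3 + 150x5 ≥ 668   (crude protein)
  0.8x1 + 14.8x2 + 0.7x3 + 400x4 + 1.1x5 ≥ 505.3   (calcium)
  x5 ≤ 4.1
  x1, x2, x3, x4, x5 ≥ 0.
At the optimum only DDGS, limestone are positive (alfalfa meal, rice bran, barley bran = 0). The crude protein and calcium requirements are met with equality.
That vertex is x1 = 2.483, x4 = 1.258.
Objective = 0.16·2.483 + 0.05·1.258 = 0.46018.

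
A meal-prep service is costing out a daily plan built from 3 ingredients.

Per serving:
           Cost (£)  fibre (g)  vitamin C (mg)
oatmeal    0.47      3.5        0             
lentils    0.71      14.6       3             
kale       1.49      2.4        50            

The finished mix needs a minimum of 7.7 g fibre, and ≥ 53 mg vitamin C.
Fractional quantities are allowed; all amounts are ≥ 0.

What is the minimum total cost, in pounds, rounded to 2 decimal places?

£1.80

Let x1 = servings of oatmeal, x2 = servings of lentils, x3 = servings of kale.
min 0.47x1 + 0.71x2 + 1.49x3 s.t.:
  3.5x1 + 14.6x2 + 2.4x3 ≥ 7.7   (fibre)
  3x2 + 50x3 ≥ 53   (vitamin C)
  x1, x2, x3 ≥ 0.
The cheapest feasible vertex uses only lentils, kale; oatmeal is not used. The fibre and vitamin C requirements are met with equality.
Optimal quantities: lentils = 0.3567 servings, kale = 1.039 servings.
Cost = 0.71·0.3567 + 1.49·1.039 = 1.8014.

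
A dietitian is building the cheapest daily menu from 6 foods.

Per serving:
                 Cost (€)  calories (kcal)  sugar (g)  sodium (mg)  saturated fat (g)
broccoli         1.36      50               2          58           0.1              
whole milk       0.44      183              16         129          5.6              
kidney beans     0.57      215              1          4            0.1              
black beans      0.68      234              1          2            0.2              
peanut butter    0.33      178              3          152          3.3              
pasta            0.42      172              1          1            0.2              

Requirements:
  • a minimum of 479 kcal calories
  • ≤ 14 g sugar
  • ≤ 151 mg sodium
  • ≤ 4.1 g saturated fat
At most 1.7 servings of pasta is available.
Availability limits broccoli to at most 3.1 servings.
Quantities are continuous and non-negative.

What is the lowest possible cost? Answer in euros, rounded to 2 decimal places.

€1.07

Let x1 = servings of broccoli, x2 = servings of whole milk, x3 = servings of kidney beans, x4 = servings of black beans, x5 = servings of peanut butter, x6 = servings of pasta.
Minimize 1.36x1 + 0.44x2 + 0.57x3 + 0.68x4 + 0.33x5 + 0.42x6 subject to:
  50x1 + 183x2 + 215x3 + 234x4 + 178x5 + 172x6 ≥ 479   (calories)
  2x1 + 16x2 + 1x3 + 1x4 + 3x5 + 1x6 ≤ 14   (sugar)
  58x1 + 129x2 + 4x3 + 2x4 + 152x5 + 1x6 ≤ 151   (sodium)
  0.1x1 + 5.6x2 + 0.1x3 + 0.2x4 + 3.3x5 + 0.2x6 ≤ 4.1   (saturated fat)
  x6 ≤ 1.7
  x1 ≤ 3.1
  x1, x2, x3, x4, x5, x6 ≥ 0.
The optimal basis is {kidney beans, peanut butter, pasta}; broccoli, whole milk, black beans drop out. Binding constraints: calories, sodium, the pasta cap.
So kidney beans = 0.05592 servings, peanut butter = 0.9808 servings, pasta = 1.7 servings.
Hence cost = 0.57·0.05592 + 0.33·0.9808 + 0.42·1.7 = €1.0695.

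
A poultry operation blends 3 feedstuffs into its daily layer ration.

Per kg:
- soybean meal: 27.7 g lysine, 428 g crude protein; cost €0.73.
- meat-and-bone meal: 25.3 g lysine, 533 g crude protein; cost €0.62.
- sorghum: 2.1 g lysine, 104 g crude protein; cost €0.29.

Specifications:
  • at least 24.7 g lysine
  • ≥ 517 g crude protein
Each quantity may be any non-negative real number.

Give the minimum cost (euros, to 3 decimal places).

€0.605

Set it up as a linear program. Let x1 = kg of soybean meal, x2 = kg of meat-and-bone meal, x3 = kg of sorghum.
min 0.73x1 + 0.62x2 + 0.29x3 subject to:
  27.7x1 + 25.3x2 + 2.1x3 ≥ 24.7   (lysine)
  428x1 + 533x2 + 104x3 ≥ 517   (crude protein)
  x1, x2, x3 ≥ 0.
At the optimum only meat-and-bone meal is positive (soybean meal, sorghum = 0). There the lysine constraint is tight.
Solving gives x2 = 0.9763.
Cost = 0.62·0.9763 = 0.60531.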